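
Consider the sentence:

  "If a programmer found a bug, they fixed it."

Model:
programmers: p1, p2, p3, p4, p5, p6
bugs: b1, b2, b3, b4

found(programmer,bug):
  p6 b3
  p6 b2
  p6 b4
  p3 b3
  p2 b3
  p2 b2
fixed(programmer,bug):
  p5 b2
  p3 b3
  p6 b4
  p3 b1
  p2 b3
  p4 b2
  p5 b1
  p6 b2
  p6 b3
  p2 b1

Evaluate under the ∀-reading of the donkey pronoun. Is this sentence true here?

"it" takes "a bug" as antecedent — a donkey pronoun bound across the clause boundary.
Strong reading: for every (p,b) with found(p,b), fixed(p,b).
Restrictor pairs: (p2,b2) ✗  (p2,b3) ✓  (p3,b3) ✓  (p6,b2) ✓  (p6,b3) ✓  (p6,b4) ✓
Counterexample: (p2,b2) is in found but fails the scope.

False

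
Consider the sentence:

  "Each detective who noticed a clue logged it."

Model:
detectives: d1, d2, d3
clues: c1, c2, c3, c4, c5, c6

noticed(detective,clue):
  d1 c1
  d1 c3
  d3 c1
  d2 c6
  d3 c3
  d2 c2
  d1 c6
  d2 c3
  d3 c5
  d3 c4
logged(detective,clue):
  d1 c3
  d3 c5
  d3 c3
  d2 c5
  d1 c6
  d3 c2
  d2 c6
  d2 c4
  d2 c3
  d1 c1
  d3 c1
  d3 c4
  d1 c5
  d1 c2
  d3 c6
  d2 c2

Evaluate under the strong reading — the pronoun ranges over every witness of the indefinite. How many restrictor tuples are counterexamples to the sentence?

0

"it" takes "a clue" as antecedent — a donkey pronoun bound across the clause boundary.
Strong reading: for every (d,c) with noticed(d,c), logged(d,c).
Restrictor pairs: (d1,c1) ✓  (d1,c3) ✓  (d1,c6) ✓  (d2,c2) ✓  (d2,c3) ✓  (d2,c6) ✓  (d3,c1) ✓  (d3,c3) ✓  (d3,c4) ✓  (d3,c5) ✓
Counterexamples (restrictor pairs failing the scope): 0.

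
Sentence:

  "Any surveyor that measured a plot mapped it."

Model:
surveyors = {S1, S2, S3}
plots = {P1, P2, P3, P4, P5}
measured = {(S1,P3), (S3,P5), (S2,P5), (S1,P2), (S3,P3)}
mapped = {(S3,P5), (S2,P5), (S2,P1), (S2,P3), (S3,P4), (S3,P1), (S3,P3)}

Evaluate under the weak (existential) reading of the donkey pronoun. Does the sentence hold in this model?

False

"it" takes "a plot" as antecedent — a donkey pronoun bound across the clause boundary.
Weak reading: every surveyor s with some measured-plot has at least one measured-plot p such that mapped(s,p).
Per surveyor: S1:✗  S2:✓  S3:✓
S1 has no witness among its measured-plots.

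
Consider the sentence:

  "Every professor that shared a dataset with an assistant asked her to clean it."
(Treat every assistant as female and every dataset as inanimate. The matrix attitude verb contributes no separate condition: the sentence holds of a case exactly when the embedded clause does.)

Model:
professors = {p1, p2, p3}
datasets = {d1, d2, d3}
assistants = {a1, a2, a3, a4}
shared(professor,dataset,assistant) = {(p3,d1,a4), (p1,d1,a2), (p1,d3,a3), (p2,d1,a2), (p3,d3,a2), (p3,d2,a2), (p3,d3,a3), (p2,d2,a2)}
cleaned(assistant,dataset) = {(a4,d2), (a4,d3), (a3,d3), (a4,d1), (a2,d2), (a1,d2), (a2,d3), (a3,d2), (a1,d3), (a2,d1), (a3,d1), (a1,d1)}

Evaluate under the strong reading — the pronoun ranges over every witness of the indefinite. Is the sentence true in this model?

"her" takes "an assistant" as antecedent and "it" takes "a dataset"; both are donkey pronouns co-varying with the restrictor.
Strong reading: for every (p,d,a) with shared(p,d,a), cleaned(a,d).
Restrictor triples: (p1,d1,a2)→cleaned(a2,d1) ✓  (p1,d3,a3)→cleaned(a3,d3) ✓  (p2,d1,a2)→cleaned(a2,d1) ✓  (p2,d2,a2)→cleaned(a2,d2) ✓  (p3,d1,a4)→cleaned(a4,d1) ✓  (p3,d2,a2)→cleaned(a2,d2) ✓  (p3,d3,a2)→cleaned(a2,d3) ✓  (p3,d3,a3)→cleaned(a3,d3) ✓
Every restrictor triple satisfies the scope.

True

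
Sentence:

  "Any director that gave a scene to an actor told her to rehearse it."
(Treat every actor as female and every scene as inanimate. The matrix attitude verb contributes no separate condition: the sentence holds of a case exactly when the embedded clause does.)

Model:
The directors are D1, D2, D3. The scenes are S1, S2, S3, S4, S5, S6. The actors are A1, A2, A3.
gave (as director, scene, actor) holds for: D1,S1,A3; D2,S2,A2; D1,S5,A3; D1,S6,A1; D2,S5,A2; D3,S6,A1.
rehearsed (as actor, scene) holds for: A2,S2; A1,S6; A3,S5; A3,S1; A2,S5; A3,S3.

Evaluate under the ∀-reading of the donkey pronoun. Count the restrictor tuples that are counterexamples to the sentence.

0

"her" takes "an actor" as antecedent and "it" takes "a scene"; both are donkey pronouns co-varying with the restrictor.
Strong reading: for every (d,s,a) with gave(d,s,a), rehearsed(a,s).
Restrictor triples: (D1,S1,A3)→rehearsed(A3,S1) ✓  (D1,S5,A3)→rehearsed(A3,S5) ✓  (D1,S6,A1)→rehearsed(A1,S6) ✓  (D2,S2,A2)→rehearsed(A2,S2) ✓  (D2,S5,A2)→rehearsed(A2,S5) ✓  (D3,S6,A1)→rehearsed(A1,S6) ✓
Counterexamples (restrictor triples failing the scope): 0.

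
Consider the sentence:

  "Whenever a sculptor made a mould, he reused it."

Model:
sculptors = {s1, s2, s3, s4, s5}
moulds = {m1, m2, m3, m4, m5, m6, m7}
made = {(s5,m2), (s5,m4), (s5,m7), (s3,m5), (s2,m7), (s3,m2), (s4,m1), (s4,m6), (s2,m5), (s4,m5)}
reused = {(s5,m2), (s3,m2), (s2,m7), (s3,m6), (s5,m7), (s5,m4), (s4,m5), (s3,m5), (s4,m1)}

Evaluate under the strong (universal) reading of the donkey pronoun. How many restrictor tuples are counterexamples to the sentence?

"it" takes "a mould" as antecedent — a donkey pronoun bound across the clause boundary.
Strong reading: for every (s,m) with made(s,m), reused(s,m).
Restrictor pairs: (s2,m5) ✗  (s2,m7) ✓  (s3,m2) ✓  (s3,m5) ✓  (s4,m1) ✓  (s4,m5) ✓  (s4,m6) ✗  (s5,m2) ✓  (s5,m4) ✓  (s5,m7) ✓
Counterexamples (restrictor pairs failing the scope): 2.

2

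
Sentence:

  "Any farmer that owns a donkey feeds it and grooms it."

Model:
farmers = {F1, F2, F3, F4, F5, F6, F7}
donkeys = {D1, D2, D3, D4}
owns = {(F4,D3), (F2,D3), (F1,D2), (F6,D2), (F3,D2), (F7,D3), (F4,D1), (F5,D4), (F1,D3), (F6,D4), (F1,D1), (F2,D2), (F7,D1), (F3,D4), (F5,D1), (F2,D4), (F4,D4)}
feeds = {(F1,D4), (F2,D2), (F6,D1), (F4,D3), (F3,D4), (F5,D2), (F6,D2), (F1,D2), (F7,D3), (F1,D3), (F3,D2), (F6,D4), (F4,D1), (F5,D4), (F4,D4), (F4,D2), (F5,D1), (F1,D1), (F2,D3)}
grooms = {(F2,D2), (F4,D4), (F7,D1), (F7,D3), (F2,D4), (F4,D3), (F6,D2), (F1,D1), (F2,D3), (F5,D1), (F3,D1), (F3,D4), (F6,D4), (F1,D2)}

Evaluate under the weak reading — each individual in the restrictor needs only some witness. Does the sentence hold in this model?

True

"it" takes "a donkey" as antecedent — a donkey pronoun bound across the clause boundary.
Weak reading: every farmer f with some owns-donkey has at least one owns-donkey d such that feeds(f,d) ∧ grooms(f,d).
Per farmer: F1:✓  F2:✓  F3:✓  F4:✓  F5:✓  F6:✓  F7:✓
Every farmer in the restrictor has a witness.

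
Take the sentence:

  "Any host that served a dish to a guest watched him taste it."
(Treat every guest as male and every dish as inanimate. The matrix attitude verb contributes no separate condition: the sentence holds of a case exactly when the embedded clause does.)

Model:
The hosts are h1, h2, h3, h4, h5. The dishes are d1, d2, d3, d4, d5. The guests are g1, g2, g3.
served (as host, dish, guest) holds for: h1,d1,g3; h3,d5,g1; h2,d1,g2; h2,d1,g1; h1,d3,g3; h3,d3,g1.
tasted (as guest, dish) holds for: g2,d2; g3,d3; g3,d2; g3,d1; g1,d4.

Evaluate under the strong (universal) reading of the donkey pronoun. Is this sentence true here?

"him" takes "a guest" as antecedent and "it" takes "a dish"; both are donkey pronouns co-varying with the restrictor.
Strong reading: for every (h,d,g) with served(h,d,g), tasted(g,d).
Restrictor triples: (h1,d1,g3)→tasted(g3,d1) ✓  (h1,d3,g3)→tasted(g3,d3) ✓  (h2,d1,g1)→tasted(g1,d1) ✗  (h2,d1,g2)→tasted(g2,d1) ✗  (h3,d3,g1)→tasted(g1,d3) ✗  (h3,d5,g1)→tasted(g1,d5) ✗
Counterexample: (h2,d1,g1) — tasted(g1,d1) does not hold.

False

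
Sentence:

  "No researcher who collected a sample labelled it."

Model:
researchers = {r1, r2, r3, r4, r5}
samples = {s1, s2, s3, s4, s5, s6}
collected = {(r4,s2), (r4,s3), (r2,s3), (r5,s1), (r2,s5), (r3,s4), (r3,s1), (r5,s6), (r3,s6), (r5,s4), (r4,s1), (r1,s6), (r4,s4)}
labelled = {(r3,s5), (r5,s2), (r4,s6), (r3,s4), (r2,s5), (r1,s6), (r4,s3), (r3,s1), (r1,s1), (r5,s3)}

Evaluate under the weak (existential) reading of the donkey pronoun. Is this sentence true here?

False

"it" takes "a sample" as antecedent — a donkey pronoun bound across the clause boundary.
Truth condition: for no (r,s) with collected(r,s) does labelled(r,s) hold.
Restrictor pairs — does the scope hold? (r1,s6):holds  (r2,s3):fails  (r2,s5):holds  (r3,s1):holds  (r3,s4):holds  (r3,s6):fails  (r4,s1):fails  (r4,s2):fails  (r4,s3):holds  (r4,s4):fails  (r5,s1):fails  (r5,s4):fails  (r5,s6):fails
Scope holds for 5 pair(s), so the sentence is false.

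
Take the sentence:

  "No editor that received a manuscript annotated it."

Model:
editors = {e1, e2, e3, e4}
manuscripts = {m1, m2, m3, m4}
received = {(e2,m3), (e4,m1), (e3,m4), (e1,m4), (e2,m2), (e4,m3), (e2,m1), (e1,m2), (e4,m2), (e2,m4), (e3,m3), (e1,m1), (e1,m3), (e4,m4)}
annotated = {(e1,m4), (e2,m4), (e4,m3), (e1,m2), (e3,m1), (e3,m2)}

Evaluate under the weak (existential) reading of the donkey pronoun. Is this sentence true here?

False

"it" takes "a manuscript" as antecedent — a donkey pronoun bound across the clause boundary.
Truth condition: for no (e,m) with received(e,m) does annotated(e,m) hold.
Restrictor pairs — does the scope hold? (e1,m1):fails  (e1,m2):holds  (e1,m3):fails  (e1,m4):holds  (e2,m1):fails  (e2,m2):fails  (e2,m3):fails  (e2,m4):holds  (e3,m3):fails  (e3,m4):fails  (e4,m1):fails  (e4,m2):fails  (e4,m3):holds  (e4,m4):fails
Scope holds for 4 pair(s), so the sentence is false.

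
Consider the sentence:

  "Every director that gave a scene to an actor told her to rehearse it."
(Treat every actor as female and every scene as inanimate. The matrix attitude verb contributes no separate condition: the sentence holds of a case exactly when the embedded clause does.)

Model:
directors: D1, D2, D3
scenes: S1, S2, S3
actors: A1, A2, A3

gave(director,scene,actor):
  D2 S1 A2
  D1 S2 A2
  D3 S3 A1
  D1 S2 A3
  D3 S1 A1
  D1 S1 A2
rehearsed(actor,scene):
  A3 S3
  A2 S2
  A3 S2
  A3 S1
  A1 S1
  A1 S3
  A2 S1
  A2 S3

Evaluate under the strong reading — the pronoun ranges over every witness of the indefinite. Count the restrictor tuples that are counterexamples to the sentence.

0

"her" takes "an actor" as antecedent and "it" takes "a scene"; both are donkey pronouns co-varying with the restrictor.
Strong reading: for every (d,s,a) with gave(d,s,a), rehearsed(a,s).
Restrictor triples: (D1,S1,A2)→rehearsed(A2,S1) ✓  (D1,S2,A2)→rehearsed(A2,S2) ✓  (D1,S2,A3)→rehearsed(A3,S2) ✓  (D2,S1,A2)→rehearsed(A2,S1) ✓  (D3,S1,A1)→rehearsed(A1,S1) ✓  (D3,S3,A1)→rehearsed(A1,S3) ✓
Counterexamples (restrictor triples failing the scope): 0.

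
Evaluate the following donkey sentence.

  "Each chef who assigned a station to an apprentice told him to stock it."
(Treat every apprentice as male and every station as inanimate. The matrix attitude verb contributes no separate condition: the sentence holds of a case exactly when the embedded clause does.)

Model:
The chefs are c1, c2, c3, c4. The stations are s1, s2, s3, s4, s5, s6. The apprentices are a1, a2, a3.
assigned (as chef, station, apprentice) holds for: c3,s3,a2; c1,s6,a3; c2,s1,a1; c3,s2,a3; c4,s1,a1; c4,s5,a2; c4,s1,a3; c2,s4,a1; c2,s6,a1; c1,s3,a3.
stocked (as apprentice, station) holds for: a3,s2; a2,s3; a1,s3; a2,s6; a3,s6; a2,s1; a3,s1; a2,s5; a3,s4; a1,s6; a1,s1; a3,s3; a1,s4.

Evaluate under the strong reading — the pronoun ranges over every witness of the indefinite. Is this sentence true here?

"him" takes "an apprentice" as antecedent and "it" takes "a station"; both are donkey pronouns co-varying with the restrictor.
Strong reading: for every (c,s,a) with assigned(c,s,a), stocked(a,s).
Restrictor triples: (c1,s3,a3)→stocked(a3,s3) ✓  (c1,s6,a3)→stocked(a3,s6) ✓  (c2,s1,a1)→stocked(a1,s1) ✓  (c2,s4,a1)→stocked(a1,s4) ✓  (c2,s6,a1)→stocked(a1,s6) ✓  (c3,s2,a3)→stocked(a3,s2) ✓  (c3,s3,a2)→stocked(a2,s3) ✓  (c4,s1,a1)→stocked(a1,s1) ✓  (c4,s1,a3)→stocked(a3,s1) ✓  (c4,s5,a2)→stocked(a2,s5) ✓
Every restrictor triple satisfies the scope.

True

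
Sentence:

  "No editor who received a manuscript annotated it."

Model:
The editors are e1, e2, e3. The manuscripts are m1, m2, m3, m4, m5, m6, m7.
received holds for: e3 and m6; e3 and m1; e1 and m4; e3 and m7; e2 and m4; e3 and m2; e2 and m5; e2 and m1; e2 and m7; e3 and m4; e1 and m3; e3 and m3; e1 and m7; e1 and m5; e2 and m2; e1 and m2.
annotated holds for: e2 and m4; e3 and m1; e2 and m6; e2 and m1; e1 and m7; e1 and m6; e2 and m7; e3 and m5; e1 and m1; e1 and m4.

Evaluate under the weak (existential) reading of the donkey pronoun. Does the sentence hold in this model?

"it" takes "a manuscript" as antecedent — a donkey pronoun bound across the clause boundary.
Truth condition: for no (e,m) with received(e,m) does annotated(e,m) hold.
Restrictor pairs — does the scope hold? (e1,m2):fails  (e1,m3):fails  (e1,m4):holds  (e1,m5):fails  (e1,m7):holds  (e2,m1):holds  (e2,m2):fails  (e2,m4):holds  (e2,m5):fails  (e2,m7):holds  (e3,m1):holds  (e3,m2):fails  (e3,m3):fails  (e3,m4):fails  (e3,m6):fails  (e3,m7):fails
Scope holds for 6 pair(s), so the sentence is false.

False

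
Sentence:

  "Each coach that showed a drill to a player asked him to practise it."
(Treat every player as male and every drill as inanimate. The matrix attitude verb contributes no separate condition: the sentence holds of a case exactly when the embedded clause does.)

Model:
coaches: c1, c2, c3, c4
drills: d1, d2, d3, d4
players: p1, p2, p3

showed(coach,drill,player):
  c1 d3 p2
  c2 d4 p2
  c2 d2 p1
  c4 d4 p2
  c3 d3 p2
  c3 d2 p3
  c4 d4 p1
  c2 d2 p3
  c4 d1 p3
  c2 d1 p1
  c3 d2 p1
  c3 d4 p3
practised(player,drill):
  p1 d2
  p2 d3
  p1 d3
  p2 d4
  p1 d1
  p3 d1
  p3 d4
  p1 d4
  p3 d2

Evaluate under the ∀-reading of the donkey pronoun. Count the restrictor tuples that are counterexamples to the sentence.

0

"him" takes "a player" as antecedent and "it" takes "a drill"; both are donkey pronouns co-varying with the restrictor.
Strong reading: for every (c,d,p) with showed(c,d,p), practised(p,d).
Restrictor triples: (c1,d3,p2)→practised(p2,d3) ✓  (c2,d1,p1)→practised(p1,d1) ✓  (c2,d2,p1)→practised(p1,d2) ✓  (c2,d2,p3)→practised(p3,d2) ✓  (c2,d4,p2)→practised(p2,d4) ✓  (c3,d2,p1)→practised(p1,d2) ✓  (c3,d2,p3)→practised(p3,d2) ✓  (c3,d3,p2)→practised(p2,d3) ✓  (c3,d4,p3)→practised(p3,d4) ✓  (c4,d1,p3)→practised(p3,d1) ✓  (c4,d4,p1)→practised(p1,d4) ✓  (c4,d4,p2)→practised(p2,d4) ✓
Counterexamples (restrictor triples failing the scope): 0.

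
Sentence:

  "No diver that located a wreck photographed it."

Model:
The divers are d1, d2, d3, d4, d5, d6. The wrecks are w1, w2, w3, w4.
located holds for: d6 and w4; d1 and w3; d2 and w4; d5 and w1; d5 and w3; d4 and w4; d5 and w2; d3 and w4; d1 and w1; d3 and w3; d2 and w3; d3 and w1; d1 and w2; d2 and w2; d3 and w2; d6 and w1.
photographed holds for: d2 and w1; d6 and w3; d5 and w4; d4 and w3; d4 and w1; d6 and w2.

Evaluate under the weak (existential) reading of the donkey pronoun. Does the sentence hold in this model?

True

"it" takes "a wreck" as antecedent — a donkey pronoun bound across the clause boundary.
Truth condition: for no (d,w) with located(d,w) does photographed(d,w) hold.
Restrictor pairs — does the scope hold? (d1,w1):fails  (d1,w2):fails  (d1,w3):fails  (d2,w2):fails  (d2,w3):fails  (d2,w4):fails  (d3,w1):fails  (d3,w2):fails  (d3,w3):fails  (d3,w4):fails  (d4,w4):fails  (d5,w1):fails  (d5,w2):fails  (d5,w3):fails  (d6,w1):fails  (d6,w4):fails
Scope holds for no restrictor pair, so the sentence is true.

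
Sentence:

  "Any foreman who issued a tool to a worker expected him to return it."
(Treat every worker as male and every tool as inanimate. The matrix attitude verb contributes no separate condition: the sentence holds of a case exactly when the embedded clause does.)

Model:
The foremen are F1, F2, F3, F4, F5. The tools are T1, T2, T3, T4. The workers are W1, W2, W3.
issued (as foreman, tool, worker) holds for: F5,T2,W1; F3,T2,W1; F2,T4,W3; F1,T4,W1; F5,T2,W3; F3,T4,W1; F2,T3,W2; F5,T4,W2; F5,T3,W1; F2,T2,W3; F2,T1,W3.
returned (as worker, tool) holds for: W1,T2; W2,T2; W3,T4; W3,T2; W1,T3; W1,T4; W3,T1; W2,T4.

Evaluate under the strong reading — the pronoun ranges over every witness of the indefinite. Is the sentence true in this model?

False

"him" takes "a worker" as antecedent and "it" takes "a tool"; both are donkey pronouns co-varying with the restrictor.
Strong reading: for every (f,t,w) with issued(f,t,w), returned(w,t).
Restrictor triples: (F1,T4,W1)→returned(W1,T4) ✓  (F2,T1,W3)→returned(W3,T1) ✓  (F2,T2,W3)→returned(W3,T2) ✓  (F2,T3,W2)→returned(W2,T3) ✗  (F2,T4,W3)→returned(W3,T4) ✓  (F3,T2,W1)→returned(W1,T2) ✓  (F3,T4,W1)→returned(W1,T4) ✓  (F5,T2,W1)→returned(W1,T2) ✓  (F5,T2,W3)→returned(W3,T2) ✓  (F5,T3,W1)→returned(W1,T3) ✓  (F5,T4,W2)→returned(W2,T4) ✓
Counterexample: (F2,T3,W2) — returned(W2,T3) does not hold.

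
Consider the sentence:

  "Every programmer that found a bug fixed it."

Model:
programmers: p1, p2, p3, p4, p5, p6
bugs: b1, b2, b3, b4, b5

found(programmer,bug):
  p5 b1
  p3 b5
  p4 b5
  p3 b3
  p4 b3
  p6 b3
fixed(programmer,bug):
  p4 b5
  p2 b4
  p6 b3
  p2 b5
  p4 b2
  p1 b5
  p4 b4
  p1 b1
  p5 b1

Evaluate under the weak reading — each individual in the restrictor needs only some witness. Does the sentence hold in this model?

False

"it" takes "a bug" as antecedent — a donkey pronoun bound across the clause boundary.
Weak reading: every programmer p with some found-bug has at least one found-bug b such that fixed(p,b).
Per programmer: p3:✗  p4:✓  p5:✓  p6:✓
p3 has no witness among its found-bugs.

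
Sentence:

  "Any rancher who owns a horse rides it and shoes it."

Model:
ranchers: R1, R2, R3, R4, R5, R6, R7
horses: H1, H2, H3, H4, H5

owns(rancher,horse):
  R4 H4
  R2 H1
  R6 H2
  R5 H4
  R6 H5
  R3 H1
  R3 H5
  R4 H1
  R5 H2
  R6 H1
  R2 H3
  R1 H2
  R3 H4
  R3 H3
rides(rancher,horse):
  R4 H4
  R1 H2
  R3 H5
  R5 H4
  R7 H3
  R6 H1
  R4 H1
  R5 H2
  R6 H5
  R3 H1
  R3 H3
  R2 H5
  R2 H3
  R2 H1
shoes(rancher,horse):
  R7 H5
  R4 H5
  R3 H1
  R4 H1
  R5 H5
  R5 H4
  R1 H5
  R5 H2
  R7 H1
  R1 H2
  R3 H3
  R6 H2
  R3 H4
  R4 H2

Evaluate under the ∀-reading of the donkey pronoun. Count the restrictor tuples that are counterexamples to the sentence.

"it" takes "a horse" as antecedent — a donkey pronoun bound across the clause boundary.
Strong reading: for every (r,h) with owns(r,h), rides(r,h) ∧ shoes(r,h).
Restrictor pairs: (R1,H2) ✓  (R2,H1) ✗  (R2,H3) ✗  (R3,H1) ✓  (R3,H3) ✓  (R3,H4) ✗  (R3,H5) ✗  (R4,H1) ✓  (R4,H4) ✗  (R5,H2) ✓  (R5,H4) ✓  (R6,H1) ✗  (R6,H2) ✗  (R6,H5) ✗
Counterexamples (restrictor pairs failing the scope): 8.

8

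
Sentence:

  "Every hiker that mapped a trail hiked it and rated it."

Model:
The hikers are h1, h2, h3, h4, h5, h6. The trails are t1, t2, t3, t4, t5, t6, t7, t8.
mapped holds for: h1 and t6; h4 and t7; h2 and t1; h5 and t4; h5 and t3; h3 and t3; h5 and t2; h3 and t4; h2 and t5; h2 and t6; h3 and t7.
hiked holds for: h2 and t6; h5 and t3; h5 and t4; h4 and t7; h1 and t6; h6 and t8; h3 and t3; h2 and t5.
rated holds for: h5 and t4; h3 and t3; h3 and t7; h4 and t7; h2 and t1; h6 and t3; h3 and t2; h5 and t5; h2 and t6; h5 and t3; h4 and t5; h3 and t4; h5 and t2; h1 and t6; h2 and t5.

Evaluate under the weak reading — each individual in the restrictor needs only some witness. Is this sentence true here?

"it" takes "a trail" as antecedent — a donkey pronoun bound across the clause boundary.
Weak reading: every hiker h with some mapped-trail has at least one mapped-trail t such that hiked(h,t) ∧ rated(h,t).
Per hiker: h1:✓  h2:✓  h3:✓  h4:✓  h5:✓
Every hiker in the restrictor has a witness.

True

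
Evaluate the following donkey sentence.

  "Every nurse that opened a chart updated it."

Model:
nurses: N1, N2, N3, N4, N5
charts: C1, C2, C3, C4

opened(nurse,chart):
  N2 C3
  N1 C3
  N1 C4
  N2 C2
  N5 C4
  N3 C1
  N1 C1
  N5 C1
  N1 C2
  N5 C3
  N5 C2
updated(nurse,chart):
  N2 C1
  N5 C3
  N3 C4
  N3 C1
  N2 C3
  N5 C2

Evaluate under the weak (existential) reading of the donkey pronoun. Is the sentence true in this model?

False

"it" takes "a chart" as antecedent — a donkey pronoun bound across the clause boundary.
Weak reading: every nurse n with some opened-chart has at least one opened-chart c such that updated(n,c).
Per nurse: N1:✗  N2:✓  N3:✓  N5:✓
N1 has no witness among its opened-charts.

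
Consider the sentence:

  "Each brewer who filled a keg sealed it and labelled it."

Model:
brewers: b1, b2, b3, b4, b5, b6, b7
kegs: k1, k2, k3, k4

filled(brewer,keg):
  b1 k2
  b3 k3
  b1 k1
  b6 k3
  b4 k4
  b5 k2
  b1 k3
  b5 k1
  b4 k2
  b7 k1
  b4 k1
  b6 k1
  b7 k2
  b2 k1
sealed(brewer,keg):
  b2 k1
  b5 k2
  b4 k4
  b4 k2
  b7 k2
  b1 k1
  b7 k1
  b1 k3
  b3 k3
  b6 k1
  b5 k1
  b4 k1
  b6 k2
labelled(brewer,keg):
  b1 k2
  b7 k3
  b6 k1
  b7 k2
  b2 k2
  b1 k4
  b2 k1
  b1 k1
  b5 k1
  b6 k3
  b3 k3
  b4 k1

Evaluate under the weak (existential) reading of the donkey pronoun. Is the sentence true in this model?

"it" takes "a keg" as antecedent — a donkey pronoun bound across the clause boundary.
Weak reading: every brewer b with some filled-keg has at least one filled-keg k such that sealed(b,k) ∧ labelled(b,k).
Per brewer: b1:✓  b2:✓  b3:✓  b4:✓  b5:✓  b6:✓  b7:✓
Every brewer in the restrictor has a witness.

True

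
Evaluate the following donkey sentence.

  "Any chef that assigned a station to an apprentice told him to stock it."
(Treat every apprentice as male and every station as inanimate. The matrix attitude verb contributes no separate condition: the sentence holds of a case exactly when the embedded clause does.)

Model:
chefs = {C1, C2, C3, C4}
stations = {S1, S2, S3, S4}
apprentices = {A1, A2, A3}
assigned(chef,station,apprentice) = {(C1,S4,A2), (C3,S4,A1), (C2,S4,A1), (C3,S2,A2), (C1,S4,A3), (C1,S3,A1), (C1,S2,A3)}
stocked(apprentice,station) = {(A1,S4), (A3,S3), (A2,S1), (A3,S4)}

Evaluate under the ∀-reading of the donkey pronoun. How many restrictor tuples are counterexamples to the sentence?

4

"him" takes "an apprentice" as antecedent and "it" takes "a station"; both are donkey pronouns co-varying with the restrictor.
Strong reading: for every (c,s,a) with assigned(c,s,a), stocked(a,s).
Restrictor triples: (C1,S2,A3)→stocked(A3,S2) ✗  (C1,S3,A1)→stocked(A1,S3) ✗  (C1,S4,A2)→stocked(A2,S4) ✗  (C1,S4,A3)→stocked(A3,S4) ✓  (C2,S4,A1)→stocked(A1,S4) ✓  (C3,S2,A2)→stocked(A2,S2) ✗  (C3,S4,A1)→stocked(A1,S4) ✓
Counterexamples (restrictor triples failing the scope): 4.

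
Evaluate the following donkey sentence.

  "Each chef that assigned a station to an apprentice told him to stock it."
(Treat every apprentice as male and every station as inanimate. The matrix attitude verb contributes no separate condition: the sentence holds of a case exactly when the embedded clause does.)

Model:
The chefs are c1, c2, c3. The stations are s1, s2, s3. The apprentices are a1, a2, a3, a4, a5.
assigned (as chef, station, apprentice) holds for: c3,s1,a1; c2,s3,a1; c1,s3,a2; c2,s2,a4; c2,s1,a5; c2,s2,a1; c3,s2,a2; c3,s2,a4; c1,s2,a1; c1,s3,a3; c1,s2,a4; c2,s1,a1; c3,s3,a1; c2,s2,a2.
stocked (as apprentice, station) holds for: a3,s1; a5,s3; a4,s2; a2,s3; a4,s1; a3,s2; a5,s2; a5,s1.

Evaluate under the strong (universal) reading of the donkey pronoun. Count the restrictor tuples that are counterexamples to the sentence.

9

"him" takes "an apprentice" as antecedent and "it" takes "a station"; both are donkey pronouns co-varying with the restrictor.
Strong reading: for every (c,s,a) with assigned(c,s,a), stocked(a,s).
Restrictor triples: (c1,s2,a1)→stocked(a1,s2) ✗  (c1,s2,a4)→stocked(a4,s2) ✓  (c1,s3,a2)→stocked(a2,s3) ✓  (c1,s3,a3)→stocked(a3,s3) ✗  (c2,s1,a1)→stocked(a1,s1) ✗  (c2,s1,a5)→stocked(a5,s1) ✓  (c2,s2,a1)→stocked(a1,s2) ✗  (c2,s2,a2)→stocked(a2,s2) ✗  (c2,s2,a4)→stocked(a4,s2) ✓  (c2,s3,a1)→stocked(a1,s3) ✗  (c3,s1,a1)→stocked(a1,s1) ✗  (c3,s2,a2)→stocked(a2,s2) ✗  (c3,s2,a4)→stocked(a4,s2) ✓  (c3,s3,a1)→stocked(a1,s3) ✗
Counterexamples (restrictor triples failing the scope): 9.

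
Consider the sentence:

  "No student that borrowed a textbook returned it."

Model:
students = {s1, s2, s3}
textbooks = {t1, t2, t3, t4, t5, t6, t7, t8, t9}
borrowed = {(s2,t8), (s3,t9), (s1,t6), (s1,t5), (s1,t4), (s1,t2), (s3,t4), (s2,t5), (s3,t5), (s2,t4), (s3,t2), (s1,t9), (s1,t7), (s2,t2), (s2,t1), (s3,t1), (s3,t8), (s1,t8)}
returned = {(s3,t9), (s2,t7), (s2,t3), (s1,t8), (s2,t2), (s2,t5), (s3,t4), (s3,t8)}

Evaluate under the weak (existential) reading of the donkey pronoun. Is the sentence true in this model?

"it" takes "a textbook" as antecedent — a donkey pronoun bound across the clause boundary.
Truth condition: for no (s,t) with borrowed(s,t) does returned(s,t) hold.
Restrictor pairs — does the scope hold? (s1,t2):fails  (s1,t4):fails  (s1,t5):fails  (s1,t6):fails  (s1,t7):fails  (s1,t8):holds  (s1,t9):fails  (s2,t1):fails  (s2,t2):holds  (s2,t4):fails  (s2,t5):holds  (s2,t8):fails  (s3,t1):fails  (s3,t2):fails  (s3,t4):holds  (s3,t5):fails  (s3,t8):holds  (s3,t9):holds
Scope holds for 6 pair(s), so the sentence is false.

False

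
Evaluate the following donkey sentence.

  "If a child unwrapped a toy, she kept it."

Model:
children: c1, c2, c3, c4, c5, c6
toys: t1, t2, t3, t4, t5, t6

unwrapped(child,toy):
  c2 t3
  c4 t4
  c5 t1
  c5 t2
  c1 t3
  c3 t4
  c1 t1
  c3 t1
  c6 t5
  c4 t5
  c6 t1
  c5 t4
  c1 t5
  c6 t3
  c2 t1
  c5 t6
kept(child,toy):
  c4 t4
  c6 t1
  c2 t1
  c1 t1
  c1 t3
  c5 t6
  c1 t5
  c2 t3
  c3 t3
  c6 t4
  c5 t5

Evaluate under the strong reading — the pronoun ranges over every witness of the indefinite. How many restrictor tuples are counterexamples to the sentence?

8

"it" takes "a toy" as antecedent — a donkey pronoun bound across the clause boundary.
Strong reading: for every (c,t) with unwrapped(c,t), kept(c,t).
Restrictor pairs: (c1,t1) ✓  (c1,t3) ✓  (c1,t5) ✓  (c2,t1) ✓  (c2,t3) ✓  (c3,t1) ✗  (c3,t4) ✗  (c4,t4) ✓  (c4,t5) ✗  (c5,t1) ✗  (c5,t2) ✗  (c5,t4) ✗  (c5,t6) ✓  (c6,t1) ✓  (c6,t3) ✗  (c6,t5) ✗
Counterexamples (restrictor pairs failing the scope): 8.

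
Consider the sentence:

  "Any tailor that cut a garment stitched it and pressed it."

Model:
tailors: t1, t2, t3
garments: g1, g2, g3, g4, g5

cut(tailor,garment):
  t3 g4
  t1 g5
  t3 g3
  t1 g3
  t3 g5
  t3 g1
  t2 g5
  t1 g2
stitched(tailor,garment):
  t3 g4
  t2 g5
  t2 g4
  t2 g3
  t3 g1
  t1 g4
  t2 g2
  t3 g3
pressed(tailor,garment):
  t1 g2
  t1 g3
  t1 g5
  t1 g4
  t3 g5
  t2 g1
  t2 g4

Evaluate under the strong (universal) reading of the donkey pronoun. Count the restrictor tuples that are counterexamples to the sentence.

"it" takes "a garment" as antecedent — a donkey pronoun bound across the clause boundary.
Strong reading: for every (t,g) with cut(t,g), stitched(t,g) ∧ pressed(t,g).
Restrictor pairs: (t1,g2) ✗  (t1,g3) ✗  (t1,g5) ✗  (t2,g5) ✗  (t3,g1) ✗  (t3,g3) ✗  (t3,g4) ✗  (t3,g5) ✗
Counterexamples (restrictor pairs failing the scope): 8.

8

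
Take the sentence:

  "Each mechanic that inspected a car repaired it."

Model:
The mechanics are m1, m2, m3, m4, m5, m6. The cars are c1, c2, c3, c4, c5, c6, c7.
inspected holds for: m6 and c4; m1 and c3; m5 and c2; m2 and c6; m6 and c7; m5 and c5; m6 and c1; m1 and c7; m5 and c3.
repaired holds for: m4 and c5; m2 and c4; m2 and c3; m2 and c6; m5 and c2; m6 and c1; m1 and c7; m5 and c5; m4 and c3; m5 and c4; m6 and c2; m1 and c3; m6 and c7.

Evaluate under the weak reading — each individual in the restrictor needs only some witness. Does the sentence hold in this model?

"it" takes "a car" as antecedent — a donkey pronoun bound across the clause boundary.
Weak reading: every mechanic m with some inspected-car has at least one inspected-car c such that repaired(m,c).
Per mechanic: m1:✓  m2:✓  m5:✓  m6:✓
Every mechanic in the restrictor has a witness.

True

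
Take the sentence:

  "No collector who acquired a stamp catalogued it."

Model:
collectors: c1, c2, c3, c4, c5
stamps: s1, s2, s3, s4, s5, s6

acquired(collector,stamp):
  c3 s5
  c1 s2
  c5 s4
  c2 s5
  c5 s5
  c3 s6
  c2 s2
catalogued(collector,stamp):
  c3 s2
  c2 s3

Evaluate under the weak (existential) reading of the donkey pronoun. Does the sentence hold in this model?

True

"it" takes "a stamp" as antecedent — a donkey pronoun bound across the clause boundary.
Truth condition: for no (c,s) with acquired(c,s) does catalogued(c,s) hold.
Restrictor pairs — does the scope hold? (c1,s2):fails  (c2,s2):fails  (c2,s5):fails  (c3,s5):fails  (c3,s6):fails  (c5,s4):fails  (c5,s5):fails
Scope holds for no restrictor pair, so the sentence is true.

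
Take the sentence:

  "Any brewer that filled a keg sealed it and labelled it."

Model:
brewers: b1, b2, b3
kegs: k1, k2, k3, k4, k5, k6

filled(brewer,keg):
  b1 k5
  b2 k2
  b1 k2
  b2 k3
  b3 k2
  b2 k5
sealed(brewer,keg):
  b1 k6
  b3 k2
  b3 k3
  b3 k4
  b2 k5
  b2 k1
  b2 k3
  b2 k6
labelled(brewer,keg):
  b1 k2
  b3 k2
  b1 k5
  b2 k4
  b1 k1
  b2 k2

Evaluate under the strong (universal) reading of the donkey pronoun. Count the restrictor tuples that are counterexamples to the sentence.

5

"it" takes "a keg" as antecedent — a donkey pronoun bound across the clause boundary.
Strong reading: for every (b,k) with filled(b,k), sealed(b,k) ∧ labelled(b,k).
Restrictor pairs: (b1,k2) ✗  (b1,k5) ✗  (b2,k2) ✗  (b2,k3) ✗  (b2,k5) ✗  (b3,k2) ✓
Counterexamples (restrictor pairs failing the scope): 5.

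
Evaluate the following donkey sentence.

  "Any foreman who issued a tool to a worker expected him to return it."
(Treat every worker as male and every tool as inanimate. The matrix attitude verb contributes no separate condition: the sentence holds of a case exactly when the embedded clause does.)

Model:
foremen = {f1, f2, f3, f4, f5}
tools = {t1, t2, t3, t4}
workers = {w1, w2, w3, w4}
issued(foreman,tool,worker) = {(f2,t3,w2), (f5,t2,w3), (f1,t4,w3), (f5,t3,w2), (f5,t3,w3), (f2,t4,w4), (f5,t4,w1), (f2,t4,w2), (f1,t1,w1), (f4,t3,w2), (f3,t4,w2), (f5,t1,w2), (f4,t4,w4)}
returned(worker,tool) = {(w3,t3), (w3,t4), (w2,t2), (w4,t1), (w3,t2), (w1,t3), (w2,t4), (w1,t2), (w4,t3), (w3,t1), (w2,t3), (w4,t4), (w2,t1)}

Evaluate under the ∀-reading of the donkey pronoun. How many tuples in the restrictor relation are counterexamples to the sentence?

2

"him" takes "a worker" as antecedent and "it" takes "a tool"; both are donkey pronouns co-varying with the restrictor.
Strong reading: for every (f,t,w) with issued(f,t,w), returned(w,t).
Restrictor triples: (f1,t1,w1)→returned(w1,t1) ✗  (f1,t4,w3)→returned(w3,t4) ✓  (f2,t3,w2)→returned(w2,t3) ✓  (f2,t4,w2)→returned(w2,t4) ✓  (f2,t4,w4)→returned(w4,t4) ✓  (f3,t4,w2)→returned(w2,t4) ✓  (f4,t3,w2)→returned(w2,t3) ✓  (f4,t4,w4)→returned(w4,t4) ✓  (f5,t1,w2)→returned(w2,t1) ✓  (f5,t2,w3)→returned(w3,t2) ✓  (f5,t3,w2)→returned(w2,t3) ✓  (f5,t3,w3)→returned(w3,t3) ✓  (f5,t4,w1)→returned(w1,t4) ✗
Counterexamples (restrictor triples failing the scope): 2.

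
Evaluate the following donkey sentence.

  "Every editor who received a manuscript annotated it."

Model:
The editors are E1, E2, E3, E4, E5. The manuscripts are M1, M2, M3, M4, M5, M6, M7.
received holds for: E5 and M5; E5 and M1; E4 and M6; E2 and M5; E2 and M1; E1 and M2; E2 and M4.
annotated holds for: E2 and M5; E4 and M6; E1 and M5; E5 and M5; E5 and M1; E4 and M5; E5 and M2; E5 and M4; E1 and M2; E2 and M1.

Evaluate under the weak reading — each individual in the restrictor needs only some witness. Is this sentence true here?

True

"it" takes "a manuscript" as antecedent — a donkey pronoun bound across the clause boundary.
Weak reading: every editor e with some received-manuscript has at least one received-manuscript m such that annotated(e,m).
Per editor: E1:✓  E2:✓  E4:✓  E5:✓
Every editor in the restrictor has a witness.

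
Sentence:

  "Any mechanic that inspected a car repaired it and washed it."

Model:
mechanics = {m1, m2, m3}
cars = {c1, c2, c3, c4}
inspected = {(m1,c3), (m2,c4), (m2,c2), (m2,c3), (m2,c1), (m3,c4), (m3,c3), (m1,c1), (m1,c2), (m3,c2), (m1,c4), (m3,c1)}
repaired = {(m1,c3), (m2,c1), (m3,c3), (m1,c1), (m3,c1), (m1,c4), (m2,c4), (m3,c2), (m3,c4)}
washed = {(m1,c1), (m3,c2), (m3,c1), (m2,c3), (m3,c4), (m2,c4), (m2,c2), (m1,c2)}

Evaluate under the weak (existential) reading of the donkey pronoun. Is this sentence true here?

"it" takes "a car" as antecedent — a donkey pronoun bound across the clause boundary.
Weak reading: every mechanic m with some inspected-car has at least one inspected-car c such that repaired(m,c) ∧ washed(m,c).
Per mechanic: m1:✓  m2:✓  m3:✓
Every mechanic in the restrictor has a witness.

True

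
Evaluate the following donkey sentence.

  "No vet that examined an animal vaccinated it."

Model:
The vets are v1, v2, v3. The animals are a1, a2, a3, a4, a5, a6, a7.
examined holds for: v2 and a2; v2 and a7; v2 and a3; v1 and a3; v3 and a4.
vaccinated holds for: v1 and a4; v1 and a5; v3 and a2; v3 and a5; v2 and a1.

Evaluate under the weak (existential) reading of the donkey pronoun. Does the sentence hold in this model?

"it" takes "an animal" as antecedent — a donkey pronoun bound across the clause boundary.
Truth condition: for no (v,a) with examined(v,a) does vaccinated(v,a) hold.
Restrictor pairs — does the scope hold? (v1,a3):fails  (v2,a2):fails  (v2,a3):fails  (v2,a7):fails  (v3,a4):fails
Scope holds for no restrictor pair, so the sentence is true.

True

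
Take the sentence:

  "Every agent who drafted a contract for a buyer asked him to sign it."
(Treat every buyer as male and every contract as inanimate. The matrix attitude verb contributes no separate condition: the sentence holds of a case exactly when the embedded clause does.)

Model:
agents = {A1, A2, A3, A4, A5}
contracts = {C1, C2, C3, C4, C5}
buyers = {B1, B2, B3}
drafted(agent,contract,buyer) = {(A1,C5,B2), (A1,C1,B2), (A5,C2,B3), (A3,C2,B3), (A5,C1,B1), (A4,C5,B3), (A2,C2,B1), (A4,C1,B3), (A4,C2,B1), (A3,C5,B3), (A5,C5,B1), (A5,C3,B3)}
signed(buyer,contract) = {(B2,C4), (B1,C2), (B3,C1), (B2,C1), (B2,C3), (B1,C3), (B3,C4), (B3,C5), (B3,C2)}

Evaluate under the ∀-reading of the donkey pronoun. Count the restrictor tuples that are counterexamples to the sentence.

4

"him" takes "a buyer" as antecedent and "it" takes "a contract"; both are donkey pronouns co-varying with the restrictor.
Strong reading: for every (a,c,b) with drafted(a,c,b), signed(b,c).
Restrictor triples: (A1,C1,B2)→signed(B2,C1) ✓  (A1,C5,B2)→signed(B2,C5) ✗  (A2,C2,B1)→signed(B1,C2) ✓  (A3,C2,B3)→signed(B3,C2) ✓  (A3,C5,B3)→signed(B3,C5) ✓  (A4,C1,B3)→signed(B3,C1) ✓  (A4,C2,B1)→signed(B1,C2) ✓  (A4,C5,B3)→signed(B3,C5) ✓  (A5,C1,B1)→signed(B1,C1) ✗  (A5,C2,B3)→signed(B3,C2) ✓  (A5,C3,B3)→signed(B3,C3) ✗  (A5,C5,B1)→signed(B1,C5) ✗
Counterexamples (restrictor triples failing the scope): 4.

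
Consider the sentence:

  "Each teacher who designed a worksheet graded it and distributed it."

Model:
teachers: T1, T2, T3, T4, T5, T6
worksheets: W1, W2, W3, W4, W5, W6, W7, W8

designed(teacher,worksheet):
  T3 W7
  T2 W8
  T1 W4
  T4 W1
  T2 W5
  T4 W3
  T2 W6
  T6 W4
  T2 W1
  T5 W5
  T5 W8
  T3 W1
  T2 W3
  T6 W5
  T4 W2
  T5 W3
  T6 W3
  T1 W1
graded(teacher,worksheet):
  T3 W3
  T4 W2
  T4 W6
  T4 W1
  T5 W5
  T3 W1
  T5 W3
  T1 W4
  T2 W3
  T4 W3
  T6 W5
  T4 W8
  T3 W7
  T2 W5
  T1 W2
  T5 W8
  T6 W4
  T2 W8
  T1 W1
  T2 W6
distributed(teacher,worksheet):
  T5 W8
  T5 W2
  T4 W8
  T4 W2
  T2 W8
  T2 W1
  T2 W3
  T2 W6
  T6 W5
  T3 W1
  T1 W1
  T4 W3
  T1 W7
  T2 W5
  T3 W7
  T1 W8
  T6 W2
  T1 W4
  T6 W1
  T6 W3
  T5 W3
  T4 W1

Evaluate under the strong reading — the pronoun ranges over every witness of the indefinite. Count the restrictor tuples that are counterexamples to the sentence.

4

"it" takes "a worksheet" as antecedent — a donkey pronoun bound across the clause boundary.
Strong reading: for every (t,w) with designed(t,w), graded(t,w) ∧ distributed(t,w).
Restrictor pairs: (T1,W1) ✓  (T1,W4) ✓  (T2,W1) ✗  (T2,W3) ✓  (T2,W5) ✓  (T2,W6) ✓  (T2,W8) ✓  (T3,W1) ✓  (T3,W7) ✓  (T4,W1) ✓  (T4,W2) ✓  (T4,W3) ✓  (T5,W3) ✓  (T5,W5) ✗  (T5,W8) ✓  (T6,W3) ✗  (T6,W4) ✗  (T6,W5) ✓
Counterexamples (restrictor pairs failing the scope): 4.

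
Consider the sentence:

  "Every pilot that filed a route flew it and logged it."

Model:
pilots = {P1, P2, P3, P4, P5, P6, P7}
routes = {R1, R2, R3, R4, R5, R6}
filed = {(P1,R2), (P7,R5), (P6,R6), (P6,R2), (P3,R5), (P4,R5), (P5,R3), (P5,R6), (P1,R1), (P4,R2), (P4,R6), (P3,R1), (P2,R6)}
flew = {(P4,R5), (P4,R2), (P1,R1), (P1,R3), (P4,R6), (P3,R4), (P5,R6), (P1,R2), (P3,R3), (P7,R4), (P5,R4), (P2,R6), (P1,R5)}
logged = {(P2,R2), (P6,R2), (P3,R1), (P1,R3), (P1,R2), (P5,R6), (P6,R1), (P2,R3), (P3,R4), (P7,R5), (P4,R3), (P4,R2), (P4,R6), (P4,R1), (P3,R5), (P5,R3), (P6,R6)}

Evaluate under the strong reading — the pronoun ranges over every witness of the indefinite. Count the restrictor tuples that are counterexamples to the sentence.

9

"it" takes "a route" as antecedent — a donkey pronoun bound across the clause boundary.
Strong reading: for every (p,r) with filed(p,r), flew(p,r) ∧ logged(p,r).
Restrictor pairs: (P1,R1) ✗  (P1,R2) ✓  (P2,R6) ✗  (P3,R1) ✗  (P3,R5) ✗  (P4,R2) ✓  (P4,R5) ✗  (P4,R6) ✓  (P5,R3) ✗  (P5,R6) ✓  (P6,R2) ✗  (P6,R6) ✗  (P7,R5) ✗
Counterexamples (restrictor pairs failing the scope): 9.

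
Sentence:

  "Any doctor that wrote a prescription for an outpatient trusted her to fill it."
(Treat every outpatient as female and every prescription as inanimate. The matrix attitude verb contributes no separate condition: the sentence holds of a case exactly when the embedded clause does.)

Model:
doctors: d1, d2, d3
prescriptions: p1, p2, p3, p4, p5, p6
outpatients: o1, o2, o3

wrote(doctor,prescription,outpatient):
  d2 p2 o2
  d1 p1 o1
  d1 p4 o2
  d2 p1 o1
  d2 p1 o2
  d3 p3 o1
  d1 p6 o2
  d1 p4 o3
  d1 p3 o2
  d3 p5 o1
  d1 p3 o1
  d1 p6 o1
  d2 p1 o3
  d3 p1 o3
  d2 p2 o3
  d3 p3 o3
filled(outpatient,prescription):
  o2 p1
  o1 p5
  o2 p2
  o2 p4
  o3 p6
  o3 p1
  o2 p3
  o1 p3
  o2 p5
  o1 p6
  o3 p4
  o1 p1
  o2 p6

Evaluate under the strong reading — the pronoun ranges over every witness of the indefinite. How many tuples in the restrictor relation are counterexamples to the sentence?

"her" takes "an outpatient" as antecedent and "it" takes "a prescription"; both are donkey pronouns co-varying with the restrictor.
Strong reading: for every (d,p,o) with wrote(d,p,o), filled(o,p).
Restrictor triples: (d1,p1,o1)→filled(o1,p1) ✓  (d1,p3,o1)→filled(o1,p3) ✓  (d1,p3,o2)→filled(o2,p3) ✓  (d1,p4,o2)→filled(o2,p4) ✓  (d1,p4,o3)→filled(o3,p4) ✓  (d1,p6,o1)→filled(o1,p6) ✓  (d1,p6,o2)→filled(o2,p6) ✓  (d2,p1,o1)→filled(o1,p1) ✓  (d2,p1,o2)→filled(o2,p1) ✓  (d2,p1,o3)→filled(o3,p1) ✓  (d2,p2,o2)→filled(o2,p2) ✓  (d2,p2,o3)→filled(o3,p2) ✗  (d3,p1,o3)→filled(o3,p1) ✓  (d3,p3,o1)→filled(o1,p3) ✓  (d3,p3,o3)→filled(o3,p3) ✗  (d3,p5,o1)→filled(o1,p5) ✓
Counterexamples (restrictor triples failing the scope): 2.

2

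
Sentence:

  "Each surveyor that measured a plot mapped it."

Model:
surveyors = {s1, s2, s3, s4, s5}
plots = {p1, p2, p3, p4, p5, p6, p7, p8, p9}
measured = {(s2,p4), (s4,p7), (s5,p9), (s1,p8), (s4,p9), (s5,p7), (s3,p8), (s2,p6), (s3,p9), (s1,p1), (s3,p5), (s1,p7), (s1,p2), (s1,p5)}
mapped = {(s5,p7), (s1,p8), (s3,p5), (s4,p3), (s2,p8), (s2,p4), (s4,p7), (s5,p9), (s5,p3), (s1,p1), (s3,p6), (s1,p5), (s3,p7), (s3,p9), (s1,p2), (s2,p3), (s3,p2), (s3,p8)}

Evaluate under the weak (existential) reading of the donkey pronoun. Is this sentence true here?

True

"it" takes "a plot" as antecedent — a donkey pronoun bound across the clause boundary.
Weak reading: every surveyor s with some measured-plot has at least one measured-plot p such that mapped(s,p).
Per surveyor: s1:✓  s2:✓  s3:✓  s4:✓  s5:✓
Every surveyor in the restrictor has a witness.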